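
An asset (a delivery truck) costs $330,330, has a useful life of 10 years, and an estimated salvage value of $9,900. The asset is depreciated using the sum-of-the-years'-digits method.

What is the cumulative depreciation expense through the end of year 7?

Depreciable base = $330,330 − $9,900 = $320,430.
Sum of the years' digits = 10+9+8+7+6+5+4+3+2+1 = 55.
Year 1: $320,430 × 10/55 = $58,260. Book value $272,070.
Year 2: $320,430 × 9/55 = $52,434. Book value $219,636.
Year 3: $320,430 × 8/55 = $46,608. Book value $173,028.
Year 4: $320,430 × 7/55 = $40,782. Book value $132,246.
Year 5: $320,430 × 6/55 = $34,956. Book value $97,290.
Year 6: $320,430 × 5/55 = $29,130. Book value $68,160.
Year 7: $320,430 × 4/55 = $23,304. Book value $44,856.
Accumulated through year 7 = $330,330 − $44,856 = $285,474.

$285,474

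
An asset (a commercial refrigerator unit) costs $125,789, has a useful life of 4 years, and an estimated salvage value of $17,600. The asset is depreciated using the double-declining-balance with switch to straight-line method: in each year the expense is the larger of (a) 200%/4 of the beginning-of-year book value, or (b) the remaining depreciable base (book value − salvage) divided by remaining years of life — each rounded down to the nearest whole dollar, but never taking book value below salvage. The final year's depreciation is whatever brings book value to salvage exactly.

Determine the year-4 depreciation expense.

Depreciable base = $125,789 − $17,600 = $108,189.
Year 1: DB = ⌊$125,789 × 200%/4⌋ = $62,894; SL = ⌊$108,189/4⌋ = $27,047 → take DB $62,894. Book value $62,895.
Year 2: DB = ⌊$62,895 × 200%/4⌋ = $31,447; SL = ⌊$45,295/3⌋ = $15,098 → take DB $31,447. Book value $31,448.
Year 3: DB = ⌊$31,448 × 200%/4⌋ = $15,724; SL = ⌊$13,848/2⌋ = $6,924 → take DB $15,724, capped at $13,848. Book value $17,600.
Year 4 (final): $17,600 − $17,600 = $0. Book value $17,600.

$0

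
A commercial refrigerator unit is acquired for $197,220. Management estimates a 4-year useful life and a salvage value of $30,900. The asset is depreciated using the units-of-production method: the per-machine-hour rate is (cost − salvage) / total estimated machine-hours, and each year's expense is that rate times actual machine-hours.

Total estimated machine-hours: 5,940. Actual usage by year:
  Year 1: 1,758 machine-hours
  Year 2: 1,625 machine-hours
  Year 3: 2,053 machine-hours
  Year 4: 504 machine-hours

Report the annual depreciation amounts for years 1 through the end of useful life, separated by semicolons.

Depreciable base = $197,220 − $30,900 = $166,320.
Rate = $166,320 / 5,940 machine-hours = $28 per machine-hour.
Year 1: 1,758 × $28 = $49,224. Book value $147,996.
Year 2: 1,625 × $28 = $45,500. Book value $102,496.
Year 3: 2,053 × $28 = $57,484. Book value $45,012.
Year 4: 504 × $28 = $14,112. Book value $30,900.

$49,224; $45,500; $57,484; $14,112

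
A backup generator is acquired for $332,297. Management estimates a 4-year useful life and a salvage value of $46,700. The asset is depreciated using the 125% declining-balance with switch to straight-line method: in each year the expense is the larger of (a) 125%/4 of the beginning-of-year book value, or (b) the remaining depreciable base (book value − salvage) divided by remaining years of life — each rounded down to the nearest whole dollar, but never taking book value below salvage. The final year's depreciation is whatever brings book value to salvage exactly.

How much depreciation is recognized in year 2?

Depreciable base = $332,297 − $46,700 = $285,597.
Year 1: DB = ⌊$332,297 × 125%/4⌋ = $103,842; SL = ⌊$285,597/4⌋ = $71,399 → take DB $103,842. Book value $228,455.
Year 2: DB = ⌊$228,455 × 125%/4⌋ = $71,392; SL = ⌊$181,755/3⌋ = $60,585 → take DB $71,392. Book value $157,063.

$71,392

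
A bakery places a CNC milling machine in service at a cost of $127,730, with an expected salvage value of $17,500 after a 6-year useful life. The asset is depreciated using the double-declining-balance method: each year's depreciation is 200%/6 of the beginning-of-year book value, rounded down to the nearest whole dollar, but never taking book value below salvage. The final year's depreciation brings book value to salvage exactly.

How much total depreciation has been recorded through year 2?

$70,960

Depreciable base = $127,730 − $17,500 = $110,230.
Year 1: ⌊$127,730 × 200%/6⌋ = $42,576. Book value $85,154.
Year 2: ⌊$85,154 × 200%/6⌋ = $28,384. Book value $56,770.
Accumulated through year 2 = $127,730 − $56,770 = $70,960.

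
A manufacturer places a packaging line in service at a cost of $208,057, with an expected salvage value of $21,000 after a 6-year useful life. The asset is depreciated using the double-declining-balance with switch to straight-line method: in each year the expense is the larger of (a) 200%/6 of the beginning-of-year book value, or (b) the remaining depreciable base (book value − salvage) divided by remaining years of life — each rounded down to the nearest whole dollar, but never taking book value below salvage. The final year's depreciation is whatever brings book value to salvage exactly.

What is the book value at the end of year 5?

Depreciable base = $208,057 − $21,000 = $187,057.
Year 1: DB = ⌊$208,057 × 200%/6⌋ = $69,352; SL = ⌊$187,057/6⌋ = $31,176 → take DB $69,352. Book value $138,705.
Year 2: DB = ⌊$138,705 × 200%/6⌋ = $46,235; SL = ⌊$117,705/5⌋ = $23,541 → take DB $46,235. Book value $92,470.
Year 3: DB = ⌊$92,470 × 200%/6⌋ = $30,823; SL = ⌊$71,470/4⌋ = $17,867 → take DB $30,823. Book value $61,647.
Year 4: DB = ⌊$61,647 × 200%/6⌋ = $20,549; SL = ⌊$40,647/3⌋ = $13,549 → take DB $20,549. Book value $41,098.
Year 5: DB = ⌊$41,098 × 200%/6⌋ = $13,699; SL = ⌊$20,098/2⌋ = $10,049 → take DB $13,699. Book value $27,399.

$27,399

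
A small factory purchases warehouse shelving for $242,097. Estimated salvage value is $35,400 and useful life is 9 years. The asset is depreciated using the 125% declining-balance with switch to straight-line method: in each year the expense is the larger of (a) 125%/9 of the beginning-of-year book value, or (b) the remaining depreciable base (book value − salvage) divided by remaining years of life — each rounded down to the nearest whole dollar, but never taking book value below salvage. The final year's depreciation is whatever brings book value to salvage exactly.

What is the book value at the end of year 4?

Depreciable base = $242,097 − $35,400 = $206,697.
Year 1: DB = ⌊$242,097 × 125%/9⌋ = $33,624; SL = ⌊$206,697/9⌋ = $22,966 → take DB $33,624. Book value $208,473.
Year 2: DB = ⌊$208,473 × 125%/9⌋ = $28,954; SL = ⌊$173,073/8⌋ = $21,634 → take DB $28,954. Book value $179,519.
Year 3: DB = ⌊$179,519 × 125%/9⌋ = $24,933; SL = ⌊$144,119/7⌋ = $20,588 → take DB $24,933. Book value $154,586.
Year 4: DB = ⌊$154,586 × 125%/9⌋ = $21,470; SL = ⌊$119,186/6⌋ = $19,864 → take DB $21,470. Book value $133,116.

$133,116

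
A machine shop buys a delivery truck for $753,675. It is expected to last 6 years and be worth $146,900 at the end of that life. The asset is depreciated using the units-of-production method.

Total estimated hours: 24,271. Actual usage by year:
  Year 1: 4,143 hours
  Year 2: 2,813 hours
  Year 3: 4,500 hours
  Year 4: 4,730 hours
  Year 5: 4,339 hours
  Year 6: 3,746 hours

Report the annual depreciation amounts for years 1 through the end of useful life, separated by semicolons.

$103,575; $70,325; $112,500; $118,250; $108,475; $93,650

Depreciable base = $753,675 − $146,900 = $606,775.
Rate = $606,775 / 24,271 hours = $25 per hour.
Year 1: 4,143 × $25 = $103,575. Book value $650,100.
Year 2: 2,813 × $25 = $70,325. Book value $579,775.
Year 3: 4,500 × $25 = $112,500. Book value $467,275.
Year 4: 4,730 × $25 = $118,250. Book value $349,025.
Year 5: 4,339 × $25 = $108,475. Book value $240,550.
Year 6: 3,746 × $25 = $93,650. Book value $146,900.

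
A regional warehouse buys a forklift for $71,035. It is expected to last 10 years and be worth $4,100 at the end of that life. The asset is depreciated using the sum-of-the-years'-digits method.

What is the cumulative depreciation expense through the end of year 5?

Depreciable base = $71,035 − $4,100 = $66,935.
Sum of the years' digits = 10+9+8+7+6+5+4+3+2+1 = 55.
Year 1: $66,935 × 10/55 = $12,170. Book value $58,865.
Year 2: $66,935 × 9/55 = $10,953. Book value $47,912.
Year 3: $66,935 × 8/55 = $9,736. Book value $38,176.
Year 4: $66,935 × 7/55 = $8,519. Book value $29,657.
Year 5: $66,935 × 6/55 = $7,302. Book value $22,355.
Accumulated through year 5 = $71,035 − $22,355 = $48,680.

$48,680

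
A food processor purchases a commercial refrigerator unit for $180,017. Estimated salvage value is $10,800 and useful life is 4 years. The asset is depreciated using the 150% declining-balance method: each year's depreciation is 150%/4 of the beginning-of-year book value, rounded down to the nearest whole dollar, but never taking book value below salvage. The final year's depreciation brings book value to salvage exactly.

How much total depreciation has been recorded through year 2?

Depreciable base = $180,017 − $10,800 = $169,217.
Year 1: ⌊$180,017 × 150%/4⌋ = $67,506. Book value $112,511.
Year 2: ⌊$112,511 × 150%/4⌋ = $42,191. Book value $70,320.
Accumulated through year 2 = $180,017 − $70,320 = $109,697.

$109,697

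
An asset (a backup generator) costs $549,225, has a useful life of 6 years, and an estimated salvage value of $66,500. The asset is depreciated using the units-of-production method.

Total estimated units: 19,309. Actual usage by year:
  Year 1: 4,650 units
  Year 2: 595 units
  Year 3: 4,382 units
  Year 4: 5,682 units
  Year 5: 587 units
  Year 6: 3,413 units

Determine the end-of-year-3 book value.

Depreciable base = $549,225 − $66,500 = $482,725.
Rate = $482,725 / 19,309 units = $25 per unit.
Year 1: 4,650 × $25 = $116,250. Book value $432,975.
Year 2: 595 × $25 = $14,875. Book value $418,100.
Year 3: 4,382 × $25 = $109,550. Book value $308,550.

$308,550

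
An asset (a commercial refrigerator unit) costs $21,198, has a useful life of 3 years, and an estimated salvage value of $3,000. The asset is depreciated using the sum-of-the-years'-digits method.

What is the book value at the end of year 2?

$6,033

Depreciable base = $21,198 − $3,000 = $18,198.
Sum of the years' digits = 3+2+1 = 6.
Year 1: $18,198 × 3/6 = $9,099. Book value $12,099.
Year 2: $18,198 × 2/6 = $6,066. Book value $6,033.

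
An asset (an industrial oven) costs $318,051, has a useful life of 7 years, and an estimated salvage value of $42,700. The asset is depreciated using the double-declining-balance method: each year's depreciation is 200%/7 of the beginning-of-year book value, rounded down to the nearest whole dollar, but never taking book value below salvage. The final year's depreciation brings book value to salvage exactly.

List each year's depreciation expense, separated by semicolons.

Depreciable base = $318,051 − $42,700 = $275,351.
Year 1: ⌊$318,051 × 200%/7⌋ = $90,871. Book value $227,180.
Year 2: ⌊$227,180 × 200%/7⌋ = $64,908. Book value $162,272.
Year 3: ⌊$162,272 × 200%/7⌋ = $46,363. Book value $115,909.
Year 4: ⌊$115,909 × 200%/7⌋ = $33,116. Book value $82,793.
Year 5: ⌊$82,793 × 200%/7⌋ = $23,655. Book value $59,138.
Year 6: ⌊$59,138 × 200%/7⌋ = $16,896, capped at $16,438. Book value $42,700.
Year 7 (final): $42,700 − $42,700 = $0. Book value $42,700.

$90,871; $64,908; $46,363; $33,116; $23,655; $16,438; $0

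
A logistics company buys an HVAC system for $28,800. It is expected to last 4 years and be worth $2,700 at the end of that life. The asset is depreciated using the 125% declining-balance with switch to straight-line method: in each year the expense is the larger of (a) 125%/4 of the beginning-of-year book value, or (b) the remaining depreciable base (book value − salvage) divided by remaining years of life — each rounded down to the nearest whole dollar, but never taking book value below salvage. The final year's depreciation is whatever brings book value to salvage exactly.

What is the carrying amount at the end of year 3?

$8,157

Depreciable base = $28,800 − $2,700 = $26,100.
Year 1: DB = ⌊$28,800 × 125%/4⌋ = $9,000; SL = ⌊$26,100/4⌋ = $6,525 → take DB $9,000. Book value $19,800.
Year 2: DB = ⌊$19,800 × 125%/4⌋ = $6,187; SL = ⌊$17,100/3⌋ = $5,700 → take DB $6,187. Book value $13,613.
Year 3: DB = ⌊$13,613 × 125%/4⌋ = $4,254; SL = ⌊$10,913/2⌋ = $5,456 → take SL $5,456. Book value $8,157.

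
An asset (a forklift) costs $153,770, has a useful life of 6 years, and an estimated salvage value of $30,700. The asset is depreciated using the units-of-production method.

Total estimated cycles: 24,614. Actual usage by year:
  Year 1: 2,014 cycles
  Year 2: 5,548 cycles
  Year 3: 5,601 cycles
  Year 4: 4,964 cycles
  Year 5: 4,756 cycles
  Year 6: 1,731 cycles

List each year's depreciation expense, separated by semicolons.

Depreciable base = $153,770 − $30,700 = $123,070.
Rate = $123,070 / 24,614 cycles = $5 per cycle.
Year 1: 2,014 × $5 = $10,070. Book value $143,700.
Year 2: 5,548 × $5 = $27,740. Book value $115,960.
Year 3: 5,601 × $5 = $28,005. Book value $87,955.
Year 4: 4,964 × $5 = $24,820. Book value $63,135.
Year 5: 4,756 × $5 = $23,780. Book value $39,355.
Year 6: 1,731 × $5 = $8,655. Book value $30,700.

$10,070; $27,740; $28,005; $24,820; $23,780; $8,655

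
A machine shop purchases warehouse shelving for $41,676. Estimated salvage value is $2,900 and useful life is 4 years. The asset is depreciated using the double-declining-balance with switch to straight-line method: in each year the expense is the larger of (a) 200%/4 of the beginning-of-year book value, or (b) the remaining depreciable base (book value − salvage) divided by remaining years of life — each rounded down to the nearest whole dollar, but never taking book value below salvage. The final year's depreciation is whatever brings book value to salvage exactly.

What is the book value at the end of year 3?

$5,210

Depreciable base = $41,676 − $2,900 = $38,776.
Year 1: DB = ⌊$41,676 × 200%/4⌋ = $20,838; SL = ⌊$38,776/4⌋ = $9,694 → take DB $20,838. Book value $20,838.
Year 2: DB = ⌊$20,838 × 200%/4⌋ = $10,419; SL = ⌊$17,938/3⌋ = $5,979 → take DB $10,419. Book value $10,419.
Year 3: DB = ⌊$10,419 × 200%/4⌋ = $5,209; SL = ⌊$7,519/2⌋ = $3,759 → take DB $5,209. Book value $5,210.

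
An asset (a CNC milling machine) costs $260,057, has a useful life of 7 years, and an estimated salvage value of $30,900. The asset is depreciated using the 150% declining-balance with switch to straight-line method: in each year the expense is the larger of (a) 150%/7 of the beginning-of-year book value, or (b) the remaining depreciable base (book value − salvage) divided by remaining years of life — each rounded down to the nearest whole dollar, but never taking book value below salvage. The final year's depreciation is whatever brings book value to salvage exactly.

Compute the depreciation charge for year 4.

$27,030

Depreciable base = $260,057 − $30,900 = $229,157.
Year 1: DB = ⌊$260,057 × 150%/7⌋ = $55,726; SL = ⌊$229,157/7⌋ = $32,736 → take DB $55,726. Book value $204,331.
Year 2: DB = ⌊$204,331 × 150%/7⌋ = $43,785; SL = ⌊$173,431/6⌋ = $28,905 → take DB $43,785. Book value $160,546.
Year 3: DB = ⌊$160,546 × 150%/7⌋ = $34,402; SL = ⌊$129,646/5⌋ = $25,929 → take DB $34,402. Book value $126,144.
Year 4: DB = ⌊$126,144 × 150%/7⌋ = $27,030; SL = ⌊$95,244/4⌋ = $23,811 → take DB $27,030. Book value $99,114.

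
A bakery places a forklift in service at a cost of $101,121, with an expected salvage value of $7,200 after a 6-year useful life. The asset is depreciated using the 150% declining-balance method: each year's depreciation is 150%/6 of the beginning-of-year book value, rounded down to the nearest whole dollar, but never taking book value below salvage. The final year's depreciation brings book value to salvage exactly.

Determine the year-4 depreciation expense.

$10,665

Depreciable base = $101,121 − $7,200 = $93,921.
Year 1: ⌊$101,121 × 150%/6⌋ = $25,280. Book value $75,841.
Year 2: ⌊$75,841 × 150%/6⌋ = $18,960. Book value $56,881.
Year 3: ⌊$56,881 × 150%/6⌋ = $14,220. Book value $42,661.
Year 4: ⌊$42,661 × 150%/6⌋ = $10,665. Book value $31,996.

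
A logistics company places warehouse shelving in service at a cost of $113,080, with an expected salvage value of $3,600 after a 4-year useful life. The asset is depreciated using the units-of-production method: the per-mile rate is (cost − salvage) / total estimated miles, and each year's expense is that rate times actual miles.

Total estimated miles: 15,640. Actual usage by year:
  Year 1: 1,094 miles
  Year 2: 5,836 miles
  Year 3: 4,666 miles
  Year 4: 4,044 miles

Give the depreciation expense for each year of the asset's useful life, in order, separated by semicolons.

$7,658; $40,852; $32,662; $28,308

Depreciable base = $113,080 − $3,600 = $109,480.
Rate = $109,480 / 15,640 miles = $7 per mile.
Year 1: 1,094 × $7 = $7,658. Book value $105,422.
Year 2: 5,836 × $7 = $40,852. Book value $64,570.
Year 3: 4,666 × $7 = $32,662. Book value $31,908.
Year 4: 4,044 × $7 = $28,308. Book value $3,600.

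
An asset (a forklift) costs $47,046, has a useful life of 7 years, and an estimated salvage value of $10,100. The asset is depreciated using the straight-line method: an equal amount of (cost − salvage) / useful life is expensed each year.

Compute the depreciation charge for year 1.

Depreciable base = $47,046 − $10,100 = $36,946.
Annual expense = $36,946 / 7 = $5,278.

$5,278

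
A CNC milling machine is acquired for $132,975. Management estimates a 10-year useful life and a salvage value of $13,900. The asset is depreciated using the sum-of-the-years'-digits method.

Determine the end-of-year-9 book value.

$16,065

Depreciable base = $132,975 − $13,900 = $119,075.
Sum of the years' digits = 10+9+8+7+6+5+4+3+2+1 = 55.
Year 1: $119,075 × 10/55 = $21,650. Book value $111,325.
Year 2: $119,075 × 9/55 = $19,485. Book value $91,840.
Year 3: $119,075 × 8/55 = $17,320. Book value $74,520.
Year 4: $119,075 × 7/55 = $15,155. Book value $59,365.
Year 5: $119,075 × 6/55 = $12,990. Book value $46,375.
Year 6: $119,075 × 5/55 = $10,825. Book value $35,550.
Year 7: $119,075 × 4/55 = $8,660. Book value $26,890.
Year 8: $119,075 × 3/55 = $6,495. Book value $20,395.
Year 9: $119,075 × 2/55 = $4,330. Book value $16,065.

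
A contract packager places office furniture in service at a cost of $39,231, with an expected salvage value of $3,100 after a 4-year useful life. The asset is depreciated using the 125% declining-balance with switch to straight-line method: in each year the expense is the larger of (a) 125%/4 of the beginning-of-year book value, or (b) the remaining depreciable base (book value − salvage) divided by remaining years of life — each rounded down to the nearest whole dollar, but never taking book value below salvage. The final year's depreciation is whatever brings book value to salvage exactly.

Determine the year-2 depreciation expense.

Depreciable base = $39,231 − $3,100 = $36,131.
Year 1: DB = ⌊$39,231 × 125%/4⌋ = $12,259; SL = ⌊$36,131/4⌋ = $9,032 → take DB $12,259. Book value $26,972.
Year 2: DB = ⌊$26,972 × 125%/4⌋ = $8,428; SL = ⌊$23,872/3⌋ = $7,957 → take DB $8,428. Book value $18,544.

$8,428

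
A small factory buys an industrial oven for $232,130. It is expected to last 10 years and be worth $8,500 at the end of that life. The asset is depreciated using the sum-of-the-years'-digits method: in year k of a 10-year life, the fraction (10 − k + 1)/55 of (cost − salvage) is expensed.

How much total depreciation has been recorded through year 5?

$162,640

Depreciable base = $232,130 − $8,500 = $223,630.
Sum of the years' digits = 10+9+8+7+6+5+4+3+2+1 = 55.
Year 1: $223,630 × 10/55 = $40,660. Book value $191,470.
Year 2: $223,630 × 9/55 = $36,594. Book value $154,876.
Year 3: $223,630 × 8/55 = $32,528. Book value $122,348.
Year 4: $223,630 × 7/55 = $28,462. Book value $93,886.
Year 5: $223,630 × 6/55 = $24,396. Book value $69,490.
Accumulated through year 5 = $232,130 − $69,490 = $162,640.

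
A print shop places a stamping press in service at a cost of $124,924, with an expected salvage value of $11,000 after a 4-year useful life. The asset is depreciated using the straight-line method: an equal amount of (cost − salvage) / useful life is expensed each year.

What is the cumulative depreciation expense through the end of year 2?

Depreciable base = $124,924 − $11,000 = $113,924.
Annual expense = $113,924 / 4 = $28,481.
End of year 1: book value $96,443.
End of year 2: book value $67,962.
Accumulated through year 2 = $124,924 − $67,962 = $56,962.

$56,962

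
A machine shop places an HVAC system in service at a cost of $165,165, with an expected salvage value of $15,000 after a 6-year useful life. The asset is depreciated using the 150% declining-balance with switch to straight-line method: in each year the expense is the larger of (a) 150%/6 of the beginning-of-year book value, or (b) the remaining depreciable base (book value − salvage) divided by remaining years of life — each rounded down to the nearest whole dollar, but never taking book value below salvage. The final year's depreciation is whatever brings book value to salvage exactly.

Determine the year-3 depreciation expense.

Depreciable base = $165,165 − $15,000 = $150,165.
Year 1: DB = ⌊$165,165 × 150%/6⌋ = $41,291; SL = ⌊$150,165/6⌋ = $25,027 → take DB $41,291. Book value $123,874.
Year 2: DB = ⌊$123,874 × 150%/6⌋ = $30,968; SL = ⌊$108,874/5⌋ = $21,774 → take DB $30,968. Book value $92,906.
Year 3: DB = ⌊$92,906 × 150%/6⌋ = $23,226; SL = ⌊$77,906/4⌋ = $19,476 → take DB $23,226. Book value $69,680.

$23,226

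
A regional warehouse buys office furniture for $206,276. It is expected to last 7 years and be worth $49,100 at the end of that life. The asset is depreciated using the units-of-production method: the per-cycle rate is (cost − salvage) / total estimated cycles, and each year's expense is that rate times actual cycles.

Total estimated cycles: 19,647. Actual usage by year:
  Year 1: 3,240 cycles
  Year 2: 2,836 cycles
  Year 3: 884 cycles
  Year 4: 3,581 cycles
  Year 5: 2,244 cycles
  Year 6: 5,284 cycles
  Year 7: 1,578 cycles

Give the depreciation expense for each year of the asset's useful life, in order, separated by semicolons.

$25,920; $22,688; $7,072; $28,648; $17,952; $42,272; $12,624

Depreciable base = $206,276 − $49,100 = $157,176.
Rate = $157,176 / 19,647 cycles = $8 per cycle.
Year 1: 3,240 × $8 = $25,920. Book value $180,356.
Year 2: 2,836 × $8 = $22,688. Book value $157,668.
Year 3: 884 × $8 = $7,072. Book value $150,596.
Year 4: 3,581 × $8 = $28,648. Book value $121,948.
Year 5: 2,244 × $8 = $17,952. Book value $103,996.
Year 6: 5,284 × $8 = $42,272. Book value $61,724.
Year 7: 1,578 × $8 = $12,624. Book value $49,100.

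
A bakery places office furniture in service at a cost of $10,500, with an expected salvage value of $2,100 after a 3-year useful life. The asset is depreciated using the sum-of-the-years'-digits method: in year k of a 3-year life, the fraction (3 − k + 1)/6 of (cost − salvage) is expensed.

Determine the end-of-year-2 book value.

$3,500

Depreciable base = $10,500 − $2,100 = $8,400.
Sum of the years' digits = 3+2+1 = 6.
Year 1: $8,400 × 3/6 = $4,200. Book value $6,300.
Year 2: $8,400 × 2/6 = $2,800. Book value $3,500.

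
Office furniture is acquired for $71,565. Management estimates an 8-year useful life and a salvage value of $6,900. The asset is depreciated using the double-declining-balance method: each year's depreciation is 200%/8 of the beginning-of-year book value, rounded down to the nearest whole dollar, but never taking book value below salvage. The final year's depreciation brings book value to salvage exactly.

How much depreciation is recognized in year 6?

Depreciable base = $71,565 − $6,900 = $64,665.
Year 1: ⌊$71,565 × 200%/8⌋ = $17,891. Book value $53,674.
Year 2: ⌊$53,674 × 200%/8⌋ = $13,418. Book value $40,256.
Year 3: ⌊$40,256 × 200%/8⌋ = $10,064. Book value $30,192.
Year 4: ⌊$30,192 × 200%/8⌋ = $7,548. Book value $22,644.
Year 5: ⌊$22,644 × 200%/8⌋ = $5,661. Book value $16,983.
Year 6: ⌊$16,983 × 200%/8⌋ = $4,245. Book value $12,738.

$4,245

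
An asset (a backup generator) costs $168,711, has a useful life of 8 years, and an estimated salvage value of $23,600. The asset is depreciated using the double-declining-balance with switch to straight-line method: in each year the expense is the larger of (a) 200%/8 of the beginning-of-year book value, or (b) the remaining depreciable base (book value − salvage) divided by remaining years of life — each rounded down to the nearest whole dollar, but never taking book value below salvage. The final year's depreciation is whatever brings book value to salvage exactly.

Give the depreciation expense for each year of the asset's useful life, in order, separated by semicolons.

Depreciable base = $168,711 − $23,600 = $145,111.
Year 1: DB = ⌊$168,711 × 200%/8⌋ = $42,177; SL = ⌊$145,111/8⌋ = $18,138 → take DB $42,177. Book value $126,534.
Year 2: DB = ⌊$126,534 × 200%/8⌋ = $31,633; SL = ⌊$102,934/7⌋ = $14,704 → take DB $31,633. Book value $94,901.
Year 3: DB = ⌊$94,901 × 200%/8⌋ = $23,725; SL = ⌊$71,301/6⌋ = $11,883 → take DB $23,725. Book value $71,176.
Year 4: DB = ⌊$71,176 × 200%/8⌋ = $17,794; SL = ⌊$47,576/5⌋ = $9,515 → take DB $17,794. Book value $53,382.
Year 5: DB = ⌊$53,382 × 200%/8⌋ = $13,345; SL = ⌊$29,782/4⌋ = $7,445 → take DB $13,345. Book value $40,037.
Year 6: DB = ⌊$40,037 × 200%/8⌋ = $10,009; SL = ⌊$16,437/3⌋ = $5,479 → take DB $10,009. Book value $30,028.
Year 7: DB = ⌊$30,028 × 200%/8⌋ = $7,507; SL = ⌊$6,428/2⌋ = $3,214 → take DB $7,507, capped at $6,428. Book value $23,600.
Year 8 (final): $23,600 − $23,600 = $0. Book value $23,600.

$42,177; $31,633; $23,725; $17,794; $13,345; $10,009; $6,428; $0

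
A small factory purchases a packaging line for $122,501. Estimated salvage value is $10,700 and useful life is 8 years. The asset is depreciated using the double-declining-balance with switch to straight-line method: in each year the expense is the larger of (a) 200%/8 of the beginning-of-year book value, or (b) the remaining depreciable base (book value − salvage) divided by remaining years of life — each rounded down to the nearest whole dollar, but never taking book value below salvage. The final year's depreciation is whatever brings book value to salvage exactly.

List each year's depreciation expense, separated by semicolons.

Depreciable base = $122,501 − $10,700 = $111,801.
Year 1: DB = ⌊$122,501 × 200%/8⌋ = $30,625; SL = ⌊$111,801/8⌋ = $13,975 → take DB $30,625. Book value $91,876.
Year 2: DB = ⌊$91,876 × 200%/8⌋ = $22,969; SL = ⌊$81,176/7⌋ = $11,596 → take DB $22,969. Book value $68,907.
Year 3: DB = ⌊$68,907 × 200%/8⌋ = $17,226; SL = ⌊$58,207/6⌋ = $9,701 → take DB $17,226. Book value $51,681.
Year 4: DB = ⌊$51,681 × 200%/8⌋ = $12,920; SL = ⌊$40,981/5⌋ = $8,196 → take DB $12,920. Book value $38,761.
Year 5: DB = ⌊$38,761 × 200%/8⌋ = $9,690; SL = ⌊$28,061/4⌋ = $7,015 → take DB $9,690. Book value $29,071.
Year 6: DB = ⌊$29,071 × 200%/8⌋ = $7,267; SL = ⌊$18,371/3⌋ = $6,123 → take DB $7,267. Book value $21,804.
Year 7: DB = ⌊$21,804 × 200%/8⌋ = $5,451; SL = ⌊$11,104/2⌋ = $5,552 → take SL $5,552. Book value $16,252.
Year 8 (final): $16,252 − $10,700 = $5,552. Book value $10,700.

$30,625; $22,969; $17,226; $12,920; $9,690; $7,267; $5,552; $5,552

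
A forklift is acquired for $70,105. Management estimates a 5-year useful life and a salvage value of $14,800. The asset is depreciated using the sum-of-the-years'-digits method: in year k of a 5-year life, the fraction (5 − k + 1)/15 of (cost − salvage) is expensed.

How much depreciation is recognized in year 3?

$11,061

Depreciable base = $70,105 − $14,800 = $55,305.
Sum of the years' digits = 5+4+3+2+1 = 15.
Year 1: $55,305 × 5/15 = $18,435. Book value $51,670.
Year 2: $55,305 × 4/15 = $14,748. Book value $36,922.
Year 3: $55,305 × 3/15 = $11,061. Book value $25,861.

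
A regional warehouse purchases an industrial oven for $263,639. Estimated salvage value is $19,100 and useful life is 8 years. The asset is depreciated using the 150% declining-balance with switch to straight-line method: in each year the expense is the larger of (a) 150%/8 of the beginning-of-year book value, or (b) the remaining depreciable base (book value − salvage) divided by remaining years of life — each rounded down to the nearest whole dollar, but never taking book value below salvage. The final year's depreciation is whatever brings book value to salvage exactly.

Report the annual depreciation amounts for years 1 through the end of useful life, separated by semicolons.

$49,432; $40,163; $32,633; $26,514; $23,949; $23,949; $23,949; $23,950

Depreciable base = $263,639 − $19,100 = $244,539.
Year 1: DB = ⌊$263,639 × 150%/8⌋ = $49,432; SL = ⌊$244,539/8⌋ = $30,567 → take DB $49,432. Book value $214,207.
Year 2: DB = ⌊$214,207 × 150%/8⌋ = $40,163; SL = ⌊$195,107/7⌋ = $27,872 → take DB $40,163. Book value $174,044.
Year 3: DB = ⌊$174,044 × 150%/8⌋ = $32,633; SL = ⌊$154,944/6⌋ = $25,824 → take DB $32,633. Book value $141,411.
Year 4: DB = ⌊$141,411 × 150%/8⌋ = $26,514; SL = ⌊$122,311/5⌋ = $24,462 → take DB $26,514. Book value $114,897.
Year 5: DB = ⌊$114,897 × 150%/8⌋ = $21,543; SL = ⌊$95,797/4⌋ = $23,949 → take SL $23,949. Book value $90,948.
Year 6: DB = ⌊$90,948 × 150%/8⌋ = $17,052; SL = ⌊$71,848/3⌋ = $23,949 → take SL $23,949. Book value $66,999.
Year 7: DB = ⌊$66,999 × 150%/8⌋ = $12,562; SL = ⌊$47,899/2⌋ = $23,949 → take SL $23,949. Book value $43,050.
Year 8 (final): $43,050 − $19,100 = $23,950. Book value $19,100.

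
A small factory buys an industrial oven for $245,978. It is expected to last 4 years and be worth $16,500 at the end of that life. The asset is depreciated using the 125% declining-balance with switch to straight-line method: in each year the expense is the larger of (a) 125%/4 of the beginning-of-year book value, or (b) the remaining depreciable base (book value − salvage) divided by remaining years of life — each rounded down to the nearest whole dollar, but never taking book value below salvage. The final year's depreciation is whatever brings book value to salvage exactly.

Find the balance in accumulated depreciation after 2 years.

Depreciable base = $245,978 − $16,500 = $229,478.
Year 1: DB = ⌊$245,978 × 125%/4⌋ = $76,868; SL = ⌊$229,478/4⌋ = $57,369 → take DB $76,868. Book value $169,110.
Year 2: DB = ⌊$169,110 × 125%/4⌋ = $52,846; SL = ⌊$152,610/3⌋ = $50,870 → take DB $52,846. Book value $116,264.
Accumulated through year 2 = $245,978 − $116,264 = $129,714.

$129,714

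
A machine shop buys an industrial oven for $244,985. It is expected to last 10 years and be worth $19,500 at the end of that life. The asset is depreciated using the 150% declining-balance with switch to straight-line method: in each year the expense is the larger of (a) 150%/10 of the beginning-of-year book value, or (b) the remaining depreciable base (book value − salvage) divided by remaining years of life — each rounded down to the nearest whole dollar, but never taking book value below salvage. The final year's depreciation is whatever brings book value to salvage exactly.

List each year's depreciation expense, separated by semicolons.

$36,747; $31,235; $26,550; $22,567; $19,182; $17,840; $17,841; $17,841; $17,841; $17,841

Depreciable base = $244,985 − $19,500 = $225,485.
Year 1: DB = ⌊$244,985 × 150%/10⌋ = $36,747; SL = ⌊$225,485/10⌋ = $22,548 → take DB $36,747. Book value $208,238.
Year 2: DB = ⌊$208,238 × 150%/10⌋ = $31,235; SL = ⌊$188,738/9⌋ = $20,970 → take DB $31,235. Book value $177,003.
Year 3: DB = ⌊$177,003 × 150%/10⌋ = $26,550; SL = ⌊$157,503/8⌋ = $19,687 → take DB $26,550. Book value $150,453.
Year 4: DB = ⌊$150,453 × 150%/10⌋ = $22,567; SL = ⌊$130,953/7⌋ = $18,707 → take DB $22,567. Book value $127,886.
Year 5: DB = ⌊$127,886 × 150%/10⌋ = $19,182; SL = ⌊$108,386/6⌋ = $18,064 → take DB $19,182. Book value $108,704.
Year 6: DB = ⌊$108,704 × 150%/10⌋ = $16,305; SL = ⌊$89,204/5⌋ = $17,840 → take SL $17,840. Book value $90,864.
Year 7: DB = ⌊$90,864 × 150%/10⌋ = $13,629; SL = ⌊$71,364/4⌋ = $17,841 → take SL $17,841. Book value $73,023.
Year 8: DB = ⌊$73,023 × 150%/10⌋ = $10,953; SL = ⌊$53,523/3⌋ = $17,841 → take SL $17,841. Book value $55,182.
Year 9: DB = ⌊$55,182 × 150%/10⌋ = $8,277; SL = ⌊$35,682/2⌋ = $17,841 → take SL $17,841. Book value $37,341.
Year 10 (final): $37,341 − $19,500 = $17,841. Book value $19,500.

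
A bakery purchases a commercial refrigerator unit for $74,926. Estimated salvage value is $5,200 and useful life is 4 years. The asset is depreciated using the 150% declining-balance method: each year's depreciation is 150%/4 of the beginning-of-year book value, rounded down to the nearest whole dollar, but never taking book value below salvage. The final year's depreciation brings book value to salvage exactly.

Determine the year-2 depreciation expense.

$17,560

Depreciable base = $74,926 − $5,200 = $69,726.
Year 1: ⌊$74,926 × 150%/4⌋ = $28,097. Book value $46,829.
Year 2: ⌊$46,829 × 150%/4⌋ = $17,560. Book value $29,269.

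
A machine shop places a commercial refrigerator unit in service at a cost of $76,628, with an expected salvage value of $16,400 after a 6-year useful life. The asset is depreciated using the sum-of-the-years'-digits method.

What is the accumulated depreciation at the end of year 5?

$57,360

Depreciable base = $76,628 − $16,400 = $60,228.
Sum of the years' digits = 6+5+4+3+2+1 = 21.
Year 1: $60,228 × 6/21 = $17,208. Book value $59,420.
Year 2: $60,228 × 5/21 = $14,340. Book value $45,080.
Year 3: $60,228 × 4/21 = $11,472. Book value $33,608.
Year 4: $60,228 × 3/21 = $8,604. Book value $25,004.
Year 5: $60,228 × 2/21 = $5,736. Book value $19,268.
Accumulated through year 5 = $76,628 − $19,268 = $57,360.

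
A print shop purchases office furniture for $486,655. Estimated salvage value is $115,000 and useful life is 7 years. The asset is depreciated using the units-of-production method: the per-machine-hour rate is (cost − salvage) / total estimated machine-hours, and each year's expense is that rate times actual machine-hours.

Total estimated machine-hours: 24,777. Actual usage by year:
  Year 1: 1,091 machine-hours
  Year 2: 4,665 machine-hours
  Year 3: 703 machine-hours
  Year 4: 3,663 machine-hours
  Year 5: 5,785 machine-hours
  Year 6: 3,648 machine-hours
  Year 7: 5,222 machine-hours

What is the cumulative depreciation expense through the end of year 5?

$238,605

Depreciable base = $486,655 − $115,000 = $371,655.
Rate = $371,655 / 24,777 machine-hours = $15 per machine-hour.
Year 1: 1,091 × $15 = $16,365. Book value $470,290.
Year 2: 4,665 × $15 = $69,975. Book value $400,315.
Year 3: 703 × $15 = $10,545. Book value $389,770.
Year 4: 3,663 × $15 = $54,945. Book value $334,825.
Year 5: 5,785 × $15 = $86,775. Book value $248,050.
Accumulated through year 5 = $486,655 − $248,050 = $238,605.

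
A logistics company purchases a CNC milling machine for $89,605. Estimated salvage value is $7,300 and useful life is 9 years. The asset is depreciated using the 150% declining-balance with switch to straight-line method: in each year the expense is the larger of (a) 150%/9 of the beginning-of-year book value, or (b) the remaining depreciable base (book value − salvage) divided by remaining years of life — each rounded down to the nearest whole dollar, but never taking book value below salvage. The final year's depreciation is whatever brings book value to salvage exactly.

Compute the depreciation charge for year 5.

Depreciable base = $89,605 − $7,300 = $82,305.
Year 1: DB = ⌊$89,605 × 150%/9⌋ = $14,934; SL = ⌊$82,305/9⌋ = $9,145 → take DB $14,934. Book value $74,671.
Year 2: DB = ⌊$74,671 × 150%/9⌋ = $12,445; SL = ⌊$67,371/8⌋ = $8,421 → take DB $12,445. Book value $62,226.
Year 3: DB = ⌊$62,226 × 150%/9⌋ = $10,371; SL = ⌊$54,926/7⌋ = $7,846 → take DB $10,371. Book value $51,855.
Year 4: DB = ⌊$51,855 × 150%/9⌋ = $8,642; SL = ⌊$44,555/6⌋ = $7,425 → take DB $8,642. Book value $43,213.
Year 5: DB = ⌊$43,213 × 150%/9⌋ = $7,202; SL = ⌊$35,913/5⌋ = $7,182 → take DB $7,202. Book value $36,011.

$7,202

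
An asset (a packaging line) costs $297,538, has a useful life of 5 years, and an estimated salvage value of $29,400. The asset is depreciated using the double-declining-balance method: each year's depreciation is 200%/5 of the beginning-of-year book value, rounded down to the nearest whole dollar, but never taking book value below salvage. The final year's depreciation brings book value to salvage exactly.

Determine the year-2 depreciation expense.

$71,409

Depreciable base = $297,538 − $29,400 = $268,138.
Year 1: ⌊$297,538 × 200%/5⌋ = $119,015. Book value $178,523.
Year 2: ⌊$178,523 × 200%/5⌋ = $71,409. Book value $107,114.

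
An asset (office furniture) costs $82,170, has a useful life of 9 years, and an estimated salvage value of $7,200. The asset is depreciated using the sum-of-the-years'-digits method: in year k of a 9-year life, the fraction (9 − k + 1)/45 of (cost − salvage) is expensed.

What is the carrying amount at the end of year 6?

$17,196

Depreciable base = $82,170 − $7,200 = $74,970.
Sum of the years' digits = 9+8+7+6+5+4+3+2+1 = 45.
Year 1: $74,970 × 9/45 = $14,994. Book value $67,176.
Year 2: $74,970 × 8/45 = $13,328. Book value $53,848.
Year 3: $74,970 × 7/45 = $11,662. Book value $42,186.
Year 4: $74,970 × 6/45 = $9,996. Book value $32,190.
Year 5: $74,970 × 5/45 = $8,330. Book value $23,860.
Year 6: $74,970 × 4/45 = $6,664. Book value $17,196.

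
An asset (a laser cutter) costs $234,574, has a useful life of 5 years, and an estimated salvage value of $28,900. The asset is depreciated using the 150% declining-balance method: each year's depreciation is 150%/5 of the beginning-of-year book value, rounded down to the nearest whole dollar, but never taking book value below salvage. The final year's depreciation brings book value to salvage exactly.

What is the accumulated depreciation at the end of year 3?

$154,114

Depreciable base = $234,574 − $28,900 = $205,674.
Year 1: ⌊$234,574 × 150%/5⌋ = $70,372. Book value $164,202.
Year 2: ⌊$164,202 × 150%/5⌋ = $49,260. Book value $114,942.
Year 3: ⌊$114,942 × 150%/5⌋ = $34,482. Book value $80,460.
Accumulated through year 3 = $234,574 − $80,460 = $154,114.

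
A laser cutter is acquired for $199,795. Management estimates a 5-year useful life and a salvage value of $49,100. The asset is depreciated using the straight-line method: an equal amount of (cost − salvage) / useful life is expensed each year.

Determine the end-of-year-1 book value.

Depreciable base = $199,795 − $49,100 = $150,695.
Annual expense = $150,695 / 5 = $30,139.
End of year 1: book value $169,656.

$169,656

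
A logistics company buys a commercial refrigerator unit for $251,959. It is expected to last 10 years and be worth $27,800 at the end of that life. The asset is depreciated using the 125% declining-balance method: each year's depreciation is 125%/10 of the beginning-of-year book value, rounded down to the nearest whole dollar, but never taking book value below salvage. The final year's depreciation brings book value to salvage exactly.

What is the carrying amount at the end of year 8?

Depreciable base = $251,959 − $27,800 = $224,159.
Year 1: ⌊$251,959 × 125%/10⌋ = $31,494. Book value $220,465.
Year 2: ⌊$220,465 × 125%/10⌋ = $27,558. Book value $192,907.
Year 3: ⌊$192,907 × 125%/10⌋ = $24,113. Book value $168,794.
Year 4: ⌊$168,794 × 125%/10⌋ = $21,099. Book value $147,695.
Year 5: ⌊$147,695 × 125%/10⌋ = $18,461. Book value $129,234.
Year 6: ⌊$129,234 × 125%/10⌋ = $16,154. Book value $113,080.
Year 7: ⌊$113,080 × 125%/10⌋ = $14,135. Book value $98,945.
Year 8: ⌊$98,945 × 125%/10⌋ = $12,368. Book value $86,577.

$86,577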